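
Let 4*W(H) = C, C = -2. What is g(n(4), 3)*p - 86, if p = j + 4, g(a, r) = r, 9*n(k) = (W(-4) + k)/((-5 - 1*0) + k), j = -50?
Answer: -224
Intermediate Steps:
W(H) = -½ (W(H) = (¼)*(-2) = -½)
n(k) = (-½ + k)/(9*(-5 + k)) (n(k) = ((-½ + k)/((-5 - 1*0) + k))/9 = ((-½ + k)/((-5 + 0) + k))/9 = ((-½ + k)/(-5 + k))/9 = (-½ + k)/(9*(-5 + k)))
p = -46 (p = -50 + 4 = -46)
g(n(4), 3)*p - 86 = 3*(-46) - 86 = -138 - 86 = -224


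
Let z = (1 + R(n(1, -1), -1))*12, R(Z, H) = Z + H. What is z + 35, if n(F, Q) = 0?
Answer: 35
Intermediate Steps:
R(Z, H) = H + Z
z = 0 (z = (1 + (-1 + 0))*12 = (1 - 1)*12 = 0*12 = 0)
z + 35 = 0 + 35 = 35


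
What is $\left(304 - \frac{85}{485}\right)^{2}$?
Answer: $\frac{868539841}{9409} \approx 92310.0$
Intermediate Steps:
$\left(304 - \frac{85}{485}\right)^{2} = \left(304 - \frac{17}{97}\right)^{2} = \left(\frac{29471}{97}\right)^{2} = \frac{868539841}{9409}$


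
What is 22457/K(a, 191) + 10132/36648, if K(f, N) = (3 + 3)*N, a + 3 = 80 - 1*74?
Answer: 17387821/874971 ≈ 19.872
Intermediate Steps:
a = 3 (a = -3 + (80 - 1*74) = -3 + (80 - 74) = -3 + 6 = 3)
K(f, N) = 6*N
22457/K(a, 191) + 10132/36648 = 22457/((6*191)) + 10132/36648 = 22457/1146 + 10132*(1/36648) = 22457*(1/1146) + 2533/9162 = 22457/1146 + 2533/9162 = 17387821/874971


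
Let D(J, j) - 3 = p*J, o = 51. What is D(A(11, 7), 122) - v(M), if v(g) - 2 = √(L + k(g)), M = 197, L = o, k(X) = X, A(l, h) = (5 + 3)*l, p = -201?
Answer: -17687 - 2*√62 ≈ -17703.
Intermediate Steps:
A(l, h) = 8*l
L = 51
D(J, j) = 3 - 201*J
v(g) = 2 + √(51 + g)
D(A(11, 7), 122) - v(M) = (3 - 1608*11) - (2 + √(51 + 197)) = (3 - 201*88) - (2 + √248) = (3 - 17688) - (2 + 2*√62) = -17685 + (-2 - 2*√62) = -17687 - 2*√62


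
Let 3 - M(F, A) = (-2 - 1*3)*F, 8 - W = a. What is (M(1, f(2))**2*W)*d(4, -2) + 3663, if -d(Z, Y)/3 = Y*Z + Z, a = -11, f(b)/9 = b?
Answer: 18255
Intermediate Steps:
f(b) = 9*b
W = 19 (W = 8 - 1*(-11) = 8 + 11 = 19)
M(F, A) = 3 + 5*F (M(F, A) = 3 - (-2 - 1*3)*F = 3 - (-2 - 3)*F = 3 - (-5)*F = 3 + 5*F)
d(Z, Y) = -3*Z - 3*Y*Z (d(Z, Y) = -3*(Y*Z + Z) = -3*(Z + Y*Z) = -3*Z - 3*Y*Z)
(M(1, f(2))**2*W)*d(4, -2) + 3663 = ((3 + 5*1)**2*19)*(-3*4*(1 - 2)) + 3663 = ((3 + 5)**2*19)*(-3*4*(-1)) + 3663 = (8**2*19)*12 + 3663 = (64*19)*12 + 3663 = 1216*12 + 3663 = 14592 + 3663 = 18255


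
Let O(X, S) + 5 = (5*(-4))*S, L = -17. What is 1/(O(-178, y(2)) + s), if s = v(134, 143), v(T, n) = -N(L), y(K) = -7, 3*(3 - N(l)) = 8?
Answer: 3/404 ≈ 0.0074257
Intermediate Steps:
N(l) = 1/3 (N(l) = 3 - 1/3*8 = 3 - 8/3 = 1/3)
O(X, S) = -5 - 20*S (O(X, S) = -5 + (5*(-4))*S = -5 - 20*S)
v(T, n) = -1/3 (v(T, n) = -1*1/3 = -1/3)
s = -1/3 ≈ -0.33333
1/(O(-178, y(2)) + s) = 1/((-5 - 20*(-7)) - 1/3) = 1/((-5 + 140) - 1/3) = 1/(135 - 1/3) = 1/(404/3) = 3/404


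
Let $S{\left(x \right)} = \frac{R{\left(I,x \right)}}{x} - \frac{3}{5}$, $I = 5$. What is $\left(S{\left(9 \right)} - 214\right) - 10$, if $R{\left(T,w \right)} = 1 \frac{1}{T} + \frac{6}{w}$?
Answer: $- \frac{30308}{135} \approx -224.5$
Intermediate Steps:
$R{\left(T,w \right)} = \frac{1}{T} + \frac{6}{w}$
$S{\left(x \right)} = - \frac{3}{5} + \frac{\frac{1}{5} + \frac{6}{x}}{x}$ ($S{\left(x \right)} = \frac{\frac{1}{5} + \frac{6}{x}}{x} - \frac{3}{5} = - \frac{3}{5} + \frac{\frac{1}{5} + \frac{6}{x}}{x}$)
$\left(S{\left(9 \right)} - 214\right) - 10 = \left(\frac{30 + 9 - 3 \cdot 9^{2}}{5 \cdot 81} - 214\right) - 10 = \left(\frac{1}{5} \cdot \frac{1}{81} \left(30 + 9 - 243\right) - 214\right) - 10 = \left(\frac{1}{5} \cdot \frac{1}{81} \left(-204\right) - 214\right) - 10 = \left(- \frac{68}{135} - 214\right) - 10 = - \frac{28958}{135} - 10 = - \frac{30308}{135}$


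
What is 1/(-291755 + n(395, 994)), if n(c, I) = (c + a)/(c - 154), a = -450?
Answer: -241/70313010 ≈ -3.4275e-6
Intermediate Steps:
n(c, I) = (-450 + c)/(-154 + c) (n(c, I) = (c - 450)/(c - 154) = (-450 + c)/(-154 + c))
1/(-291755 + n(395, 994)) = 1/(-291755 + (-450 + 395)/(-154 + 395)) = 1/(-291755 - 55/241) = 1/(-70313010/241) = -241/70313010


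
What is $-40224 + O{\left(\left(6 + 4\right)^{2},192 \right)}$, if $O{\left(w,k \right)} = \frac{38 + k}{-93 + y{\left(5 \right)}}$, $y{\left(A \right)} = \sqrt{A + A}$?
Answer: $- \frac{347516526}{8639} - \frac{230 \sqrt{10}}{8639} \approx -40227.0$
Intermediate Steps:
$y{\left(A \right)} = \sqrt{2} \sqrt{A}$ ($y{\left(A \right)} = \sqrt{2 A} = \sqrt{2} \sqrt{A}$)
$O{\left(w,k \right)} = \frac{38 + k}{-93 + \sqrt{10}}$ ($O{\left(w,k \right)} = \frac{38 + k}{-93 + \sqrt{2} \sqrt{5}} = \frac{38 + k}{-93 + \sqrt{10}}$)
$-40224 + O{\left(\left(6 + 4\right)^{2},192 \right)} = -40224 - \left(\frac{21390}{8639} + \frac{230 \sqrt{10}}{8639}\right) = - \frac{347516526}{8639} - \frac{230 \sqrt{10}}{8639}$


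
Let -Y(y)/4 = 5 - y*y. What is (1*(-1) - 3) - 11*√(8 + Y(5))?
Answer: -4 - 22*√22 ≈ -107.19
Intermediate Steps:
Y(y) = -20 + 4*y² (Y(y) = -4*(5 - y*y) = -4*(5 - y²) = -20 + 4*y²)
(1*(-1) - 3) - 11*√(8 + Y(5)) = (1*(-1) - 3) - 11*√(8 + (-20 + 4*5²)) = (-1 - 3) - 11*√(8 + (-20 + 4*25)) = -4 - 11*√(8 + (-20 + 100)) = -4 - 11*√(8 + 80) = -4 - 22*√22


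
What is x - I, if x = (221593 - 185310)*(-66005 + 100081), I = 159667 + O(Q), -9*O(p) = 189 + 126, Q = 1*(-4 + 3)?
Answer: 1236219876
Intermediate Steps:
Q = -1 (Q = 1*(-1) = -1)
O(p) = -35 (O(p) = -(189 + 126)/9 = -⅑*315 = -35)
I = 159632 (I = 159667 - 35 = 159632)
x = 1236379508 (x = 36283*34076 = 1236379508)
x - I = 1236379508 - 1*159632 = 1236379508 - 159632 = 1236219876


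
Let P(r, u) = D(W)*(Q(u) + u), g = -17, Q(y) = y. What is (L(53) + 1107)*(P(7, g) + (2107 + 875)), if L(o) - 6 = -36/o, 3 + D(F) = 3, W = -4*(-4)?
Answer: 175797846/53 ≈ 3.3169e+6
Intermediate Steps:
W = 16
D(F) = 0 (D(F) = -3 + 3 = 0)
P(r, u) = 0 (P(r, u) = 0*(u + u) = 0*(2*u) = 0)
L(o) = 6 - 36/o
(L(53) + 1107)*(P(7, g) + (2107 + 875)) = ((6 - 36/53) + 1107)*(0 + (2107 + 875)) = ((6 - 36*1/53) + 1107)*(0 + 2982) = ((6 - 36/53) + 1107)*2982 = (282/53 + 1107)*2982 = (58953/53)*2982 = 175797846/53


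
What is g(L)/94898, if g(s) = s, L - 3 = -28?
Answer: -25/94898 ≈ -0.00026344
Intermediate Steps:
L = -25 (L = 3 - 28 = -25)
g(L)/94898 = -25/94898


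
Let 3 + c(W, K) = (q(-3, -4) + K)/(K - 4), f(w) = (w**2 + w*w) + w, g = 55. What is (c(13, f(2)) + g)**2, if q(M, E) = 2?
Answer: 2916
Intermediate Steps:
f(w) = w + 2*w**2 (f(w) = (w**2 + w**2) + w = 2*w**2 + w = w + 2*w**2)
c(W, K) = -3 + (2 + K)/(-4 + K) (c(W, K) = -3 + (2 + K)/(K - 4) = -3 + (2 + K)/(-4 + K))
(c(13, f(2)) + g)**2 = (2*(7 - 2*(1 + 2*2))/(-4 + 2*(1 + 2*2)) + 55)**2 = (2*(7 - 2*(1 + 4))/(-4 + 2*(1 + 4)) + 55)**2 = (2*(7 - 2*5)/(-4 + 2*5) + 55)**2 = (2*(7 - 1*10)/(-4 + 10) + 55)**2 = (2*(7 - 10)/6 + 55)**2 = (2*(1/6)*(-3) + 55)**2 = (-1 + 55)**2 = 54**2 = 2916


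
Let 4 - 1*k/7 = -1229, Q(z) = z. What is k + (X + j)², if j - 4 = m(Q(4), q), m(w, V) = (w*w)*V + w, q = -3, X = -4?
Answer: 10567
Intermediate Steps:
k = 8631 (k = 28 - 7*(-1229) = 28 + 8603 = 8631)
m(w, V) = w + V*w² (m(w, V) = w²*V + w = V*w² + w = w + V*w²)
j = -40 (j = 4 + 4*(1 - 3*4) = 4 + 4*(1 - 12) = 4 + 4*(-11) = 4 - 44 = -40)
k + (X + j)² = 8631 + (-4 - 40)² = 8631 + (-44)² = 8631 + 1936 = 10567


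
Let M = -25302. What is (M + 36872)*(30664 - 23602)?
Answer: 81707340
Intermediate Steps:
(M + 36872)*(30664 - 23602) = (-25302 + 36872)*(30664 - 23602) = 11570*7062 = 81707340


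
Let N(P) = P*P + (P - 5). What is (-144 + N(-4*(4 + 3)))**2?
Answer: 368449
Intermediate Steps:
N(P) = -5 + P + P**2 (N(P) = P**2 + (-5 + P) = -5 + P + P**2)
(-144 + N(-4*(4 + 3)))**2 = (-144 + (-5 - 4*(4 + 3) + (-4*(4 + 3))**2))**2 = (-144 + (-5 - 4*7 + (-4*7)**2))**2 = (-144 + (-5 - 28 + (-28)**2))**2 = (-144 + (-5 - 28 + 784))**2 = (-144 + 751)**2 = 607**2 = 368449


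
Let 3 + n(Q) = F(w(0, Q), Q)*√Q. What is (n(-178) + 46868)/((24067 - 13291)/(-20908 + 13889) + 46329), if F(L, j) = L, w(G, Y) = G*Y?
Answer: 65789087/65034495 ≈ 1.0116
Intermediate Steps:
n(Q) = -3 (n(Q) = -3 + (0*Q)*√Q = -3 + 0*√Q = -3 + 0 = -3)
(n(-178) + 46868)/((24067 - 13291)/(-20908 + 13889) + 46329) = (-3 + 46868)/((24067 - 13291)/(-20908 + 13889) + 46329) = 46865/(10776/(-7019) + 46329) = 46865/(10776*(-1/7019) + 46329) = 46865/(-10776/7019 + 46329) = 46865/(325172475/7019) = 46865*(7019/325172475) = 65789087/65034495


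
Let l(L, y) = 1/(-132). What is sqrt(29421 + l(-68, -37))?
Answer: sqrt(128157843)/66 ≈ 171.53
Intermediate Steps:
l(L, y) = -1/132
sqrt(29421 + l(-68, -37)) = sqrt(29421 - 1/132) = sqrt(3883571/132) = sqrt(128157843)/66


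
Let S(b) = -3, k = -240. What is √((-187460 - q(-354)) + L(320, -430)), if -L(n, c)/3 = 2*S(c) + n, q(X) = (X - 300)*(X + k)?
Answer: 19*I*√1598 ≈ 759.52*I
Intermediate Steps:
q(X) = (-300 + X)*(-240 + X) (q(X) = (X - 300)*(X - 240) = (-300 + X)*(-240 + X))
L(n, c) = 18 - 3*n (L(n, c) = -3*(2*(-3) + n) = -3*(-6 + n) = 18 - 3*n)
√((-187460 - q(-354)) + L(320, -430)) = √((-187460 - (72000 + (-354)² - 540*(-354))) + (18 - 3*320)) = √((-187460 - (72000 + 125316 + 191160)) + (18 - 960)) = √((-187460 - 1*388476) - 942) = √((-187460 - 388476) - 942) = √(-575936 - 942) = √(-576878) = 19*I*√1598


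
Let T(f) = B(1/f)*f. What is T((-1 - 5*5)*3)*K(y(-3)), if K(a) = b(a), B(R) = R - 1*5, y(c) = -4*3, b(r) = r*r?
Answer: 56304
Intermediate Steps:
b(r) = r**2
y(c) = -12
B(R) = -5 + R (B(R) = R - 5 = -5 + R)
K(a) = a**2
T(f) = f*(-5 + 1/f) (T(f) = (-5 + 1/f)*f = f*(-5 + 1/f))
T((-1 - 5*5)*3)*K(y(-3)) = (1 - 5*(-1 - 5*5)*3)*(-12)**2 = (1 - 5*(-1 - 25)*3)*144 = (1 - (-130)*3)*144 = (1 - 5*(-78))*144 = (1 + 390)*144 = 391*144 = 56304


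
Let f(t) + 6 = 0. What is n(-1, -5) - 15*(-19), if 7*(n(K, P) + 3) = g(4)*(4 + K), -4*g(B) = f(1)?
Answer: 3957/14 ≈ 282.64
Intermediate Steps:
f(t) = -6 (f(t) = -6 + 0 = -6)
g(B) = 3/2 (g(B) = -1/4*(-6) = 3/2)
n(K, P) = -15/7 + 3*K/14 (n(K, P) = -3 + (3*(4 + K)/2)/7 = -3 + (6 + 3*K/2)/7 = -3 + (6/7 + 3*K/14) = -15/7 + 3*K/14)
n(-1, -5) - 15*(-19) = (-15/7 + (3/14)*(-1)) - 15*(-19) = (-15/7 - 3/14) + 285 = -33/14 + 285 = 3957/14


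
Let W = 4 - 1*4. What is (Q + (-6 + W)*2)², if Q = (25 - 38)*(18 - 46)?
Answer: 123904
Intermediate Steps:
W = 0 (W = 4 - 4 = 0)
Q = 364 (Q = -13*(-28) = 364)
(Q + (-6 + W)*2)² = (364 + (-6 + 0)*2)² = (364 - 6*2)² = (364 - 12)² = 352² = 123904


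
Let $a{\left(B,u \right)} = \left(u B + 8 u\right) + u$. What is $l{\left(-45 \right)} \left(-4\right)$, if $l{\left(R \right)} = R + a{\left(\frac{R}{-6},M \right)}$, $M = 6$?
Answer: $-216$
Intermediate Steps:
$a{\left(B,u \right)} = 9 u + B u$ ($a{\left(B,u \right)} = \left(B u + 8 u\right) + u = \left(8 u + B u\right) + u = 9 u + B u$)
$l{\left(R \right)} = 54$ ($l{\left(R \right)} = R + 6 \left(9 + \frac{R}{-6}\right) = R + 6 \left(9 + R \left(- \frac{1}{6}\right)\right) = R + 6 \left(9 - \frac{R}{6}\right) = R - \left(-54 + R\right) = 54$)
$l{\left(-45 \right)} \left(-4\right) = 54 \left(-4\right) = -216$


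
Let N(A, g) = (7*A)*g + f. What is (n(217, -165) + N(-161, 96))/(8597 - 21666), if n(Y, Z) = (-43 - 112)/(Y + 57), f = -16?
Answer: 29649147/3580906 ≈ 8.2798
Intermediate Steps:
n(Y, Z) = -155/(57 + Y)
N(A, g) = -16 + 7*A*g (N(A, g) = (7*A)*g - 16 = 7*A*g - 16 = -16 + 7*A*g)
(n(217, -165) + N(-161, 96))/(8597 - 21666) = (-155/(57 + 217) + (-16 + 7*(-161)*96))/(8597 - 21666) = (-155/274 + (-16 - 108192))/(-13069) = (-155*1/274 - 108208)*(-1/13069) = (-155/274 - 108208)*(-1/13069) = -29649147/274*(-1/13069) = 29649147/3580906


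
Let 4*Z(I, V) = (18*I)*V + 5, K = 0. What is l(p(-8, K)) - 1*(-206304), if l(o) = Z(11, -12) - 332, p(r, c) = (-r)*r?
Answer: 821517/4 ≈ 2.0538e+5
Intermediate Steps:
Z(I, V) = 5/4 + 9*I*V/2 (Z(I, V) = ((18*I)*V + 5)/4 = (18*I*V + 5)/4 = (5 + 18*I*V)/4 = 5/4 + 9*I*V/2)
p(r, c) = -r**2
l(o) = -3699/4 (l(o) = (5/4 + (9/2)*11*(-12)) - 332 = (5/4 - 594) - 332 = -2371/4 - 332 = -3699/4)
l(p(-8, K)) - 1*(-206304) = -3699/4 - 1*(-206304) = -3699/4 + 206304 = 821517/4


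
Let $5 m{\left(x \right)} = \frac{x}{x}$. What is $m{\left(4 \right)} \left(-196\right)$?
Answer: $- \frac{196}{5} \approx -39.2$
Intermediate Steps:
$m{\left(x \right)} = \frac{1}{5}$ ($m{\left(x \right)} = \frac{x \frac{1}{x}}{5} = \frac{1}{5} \cdot 1 = \frac{1}{5}$)
$m{\left(4 \right)} \left(-196\right) = \frac{1}{5} \left(-196\right) = - \frac{196}{5}$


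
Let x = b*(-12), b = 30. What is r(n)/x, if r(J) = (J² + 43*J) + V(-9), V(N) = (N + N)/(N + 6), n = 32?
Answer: -401/60 ≈ -6.6833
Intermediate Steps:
V(N) = 2*N/(6 + N) (V(N) = (2*N)/(6 + N) = 2*N/(6 + N))
x = -360 (x = 30*(-12) = -360)
r(J) = 6 + J² + 43*J (r(J) = (J² + 43*J) + 2*(-9)/(6 - 9) = (J² + 43*J) + 2*(-9)/(-3) = (J² + 43*J) + 2*(-9)*(-⅓) = (J² + 43*J) + 6 = 6 + J² + 43*J)
r(n)/x = (6 + 32² + 43*32)/(-360) = (6 + 1024 + 1376)*(-1/360) = 2406*(-1/360) = -401/60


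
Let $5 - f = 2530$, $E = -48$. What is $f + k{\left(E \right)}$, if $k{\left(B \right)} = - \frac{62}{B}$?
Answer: $- \frac{60569}{24} \approx -2523.7$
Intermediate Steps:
$f = -2525$ ($f = 5 - 2530 = -2525$)
$f + k{\left(E \right)} = -2525 - \frac{62}{-48} = -2525 - - \frac{31}{24} = -2525 + \frac{31}{24} = - \frac{60569}{24}$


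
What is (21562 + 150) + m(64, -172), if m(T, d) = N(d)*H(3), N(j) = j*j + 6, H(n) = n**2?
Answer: 288022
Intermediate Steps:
N(j) = 6 + j**2 (N(j) = j**2 + 6 = 6 + j**2)
m(T, d) = 54 + 9*d**2 (m(T, d) = (6 + d**2)*3**2 = (6 + d**2)*9 = 54 + 9*d**2)
(21562 + 150) + m(64, -172) = (21562 + 150) + (54 + 9*(-172)**2) = 21712 + (54 + 9*29584) = 21712 + (54 + 266256) = 21712 + 266310 = 288022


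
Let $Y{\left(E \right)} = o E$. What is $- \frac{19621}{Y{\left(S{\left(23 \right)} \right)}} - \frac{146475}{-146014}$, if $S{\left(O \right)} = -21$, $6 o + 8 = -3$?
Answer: $- \frac{74267569}{146014} \approx -508.63$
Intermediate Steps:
$o = - \frac{11}{6}$ ($o = - \frac{4}{3} + \frac{1}{6} \left(-3\right) = - \frac{4}{3} - \frac{1}{2} = - \frac{11}{6} \approx -1.8333$)
$Y{\left(E \right)} = - \frac{11 E}{6}$
$- \frac{19621}{Y{\left(S{\left(23 \right)} \right)}} - \frac{146475}{-146014} = - \frac{19621}{\left(- \frac{11}{6}\right) \left(-21\right)} - \frac{146475}{-146014} = - \frac{19621}{\frac{77}{2}} - - \frac{146475}{146014} = \left(-19621\right) \frac{2}{77} + \frac{146475}{146014} = - \frac{5606}{11} + \frac{146475}{146014} = - \frac{74267569}{146014}$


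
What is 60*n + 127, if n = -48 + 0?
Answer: -2753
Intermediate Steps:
n = -48
60*n + 127 = 60*(-48) + 127 = -2880 + 127 = -2753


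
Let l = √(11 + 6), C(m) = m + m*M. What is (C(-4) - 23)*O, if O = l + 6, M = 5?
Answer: -282 - 47*√17 ≈ -475.79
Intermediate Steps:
C(m) = 6*m (C(m) = m + m*5 = m + 5*m = 6*m)
l = √17 ≈ 4.1231
O = 6 + √17 (O = √17 + 6 = 6 + √17 ≈ 10.123)
(C(-4) - 23)*O = (6*(-4) - 23)*(6 + √17) = (-24 - 23)*(6 + √17) = -47*(6 + √17) = -282 - 47*√17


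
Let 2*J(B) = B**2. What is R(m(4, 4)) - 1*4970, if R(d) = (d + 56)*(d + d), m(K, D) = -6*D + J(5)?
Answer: -11987/2 ≈ -5993.5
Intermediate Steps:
J(B) = B**2/2
m(K, D) = 25/2 - 6*D (m(K, D) = -6*D + (1/2)*5**2 = -6*D + (1/2)*25 = -6*D + 25/2 = 25/2 - 6*D)
R(d) = 2*d*(56 + d) (R(d) = (56 + d)*(2*d) = 2*d*(56 + d))
R(m(4, 4)) - 1*4970 = 2*(25/2 - 6*4)*(56 + (25/2 - 6*4)) - 1*4970 = 2*(25/2 - 24)*(56 + (25/2 - 24)) - 4970 = 2*(-23/2)*(56 - 23/2) - 4970 = 2*(-23/2)*(89/2) - 4970 = -2047/2 - 4970 = -11987/2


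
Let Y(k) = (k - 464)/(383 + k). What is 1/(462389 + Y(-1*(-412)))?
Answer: 795/367599203 ≈ 2.1627e-6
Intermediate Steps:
Y(k) = (-464 + k)/(383 + k)
1/(462389 + Y(-1*(-412))) = 1/(462389 + (-464 - 1*(-412))/(383 - 1*(-412))) = 1/(462389 + (-464 + 412)/(383 + 412)) = 1/(462389 - 52/795) = 1/(367599203/795) = 795/367599203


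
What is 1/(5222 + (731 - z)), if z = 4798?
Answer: 1/1155 ≈ 0.00086580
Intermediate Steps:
1/(5222 + (731 - z)) = 1/(5222 + (731 - 1*4798)) = 1/(5222 + (731 - 4798)) = 1/(5222 - 4067) = 1/1155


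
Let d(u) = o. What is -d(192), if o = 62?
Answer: -62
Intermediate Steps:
d(u) = 62
-d(192) = -1*62 = -62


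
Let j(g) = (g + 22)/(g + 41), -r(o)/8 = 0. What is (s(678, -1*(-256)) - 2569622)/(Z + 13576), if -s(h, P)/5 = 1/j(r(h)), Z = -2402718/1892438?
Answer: -53491547477691/282582691270 ≈ -189.30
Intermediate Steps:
r(o) = 0 (r(o) = -8*0 = 0)
Z = -1201359/946219 (Z = -2402718*1/1892438 = -1201359/946219 ≈ -1.2696)
j(g) = (22 + g)/(41 + g)
s(h, P) = -205/22 (s(h, P) = -5*(41 + 0)/(22 + 0) = -5/(22/41) = -5/((1/41)*22) = -5/22/41 = -5*41/22 = -205/22)
(s(678, -1*(-256)) - 2569622)/(Z + 13576) = (-205/22 - 2569622)/(-1201359/946219 + 13576) = -56531889/(22*12844667785/946219) = -56531889/22*946219/12844667785 = -53491547477691/282582691270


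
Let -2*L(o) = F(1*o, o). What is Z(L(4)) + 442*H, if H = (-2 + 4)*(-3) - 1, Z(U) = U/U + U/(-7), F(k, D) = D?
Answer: -21649/7 ≈ -3092.7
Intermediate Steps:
L(o) = -o/2
Z(U) = 1 - U/7 (Z(U) = 1 + U*(-⅐) = 1 - U/7)
H = -7 (H = 2*(-3) - 1 = -6 - 1 = -7)
Z(L(4)) + 442*H = (1 - (-1)*4/14) + 442*(-7) = (1 - ⅐*(-2)) - 3094 = (1 + 2/7) - 3094 = 9/7 - 3094 = -21649/7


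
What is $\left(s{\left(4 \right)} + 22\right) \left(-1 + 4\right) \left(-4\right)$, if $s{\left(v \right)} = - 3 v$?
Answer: $-120$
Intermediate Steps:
$\left(s{\left(4 \right)} + 22\right) \left(-1 + 4\right) \left(-4\right) = \left(\left(-3\right) 4 + 22\right) \left(-1 + 4\right) \left(-4\right) = \left(-12 + 22\right) 3 \left(-4\right) = 10 \left(-12\right) = -120$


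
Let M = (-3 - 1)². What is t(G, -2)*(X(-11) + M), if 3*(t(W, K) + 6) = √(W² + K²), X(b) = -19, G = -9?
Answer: 18 - √85 ≈ 8.7805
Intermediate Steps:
M = 16 (M = (-4)² = 16)
t(W, K) = -6 + √(K² + W²)/3 (t(W, K) = -6 + √(W² + K²)/3 = -6 + √(K² + W²)/3)
t(G, -2)*(X(-11) + M) = (-6 + √((-2)² + (-9)²)/3)*(-19 + 16) = (-6 + √(4 + 81)/3)*(-3) = (-6 + √85/3)*(-3) = 18 - √85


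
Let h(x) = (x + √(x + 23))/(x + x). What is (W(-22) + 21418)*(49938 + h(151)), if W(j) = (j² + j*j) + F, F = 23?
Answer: 2238143693/2 + 22409*√174/302 ≈ 1.1191e+9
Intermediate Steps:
W(j) = 23 + 2*j² (W(j) = (j² + j*j) + 23 = (j² + j²) + 23 = 2*j² + 23 = 23 + 2*j²)
h(x) = (x + √(23 + x))/(2*x) (h(x) = (x + √(23 + x))/((2*x)) = (x + √(23 + x))*(1/(2*x)) = (x + √(23 + x))/(2*x))
(W(-22) + 21418)*(49938 + h(151)) = ((23 + 2*(-22)²) + 21418)*(49938 + (½)*(151 + √(23 + 151))/151) = ((23 + 2*484) + 21418)*(49938 + (½)*(1/151)*(151 + √174)) = ((23 + 968) + 21418)*(49938 + (½ + √174/302)) = (991 + 21418)*(99877/2 + √174/302) = 22409*(99877/2 + √174/302) = 2238143693/2 + 22409*√174/302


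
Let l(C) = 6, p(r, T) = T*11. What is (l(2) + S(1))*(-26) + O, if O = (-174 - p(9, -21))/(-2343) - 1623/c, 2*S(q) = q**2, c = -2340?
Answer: -102543719/609180 ≈ -168.33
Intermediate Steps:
p(r, T) = 11*T
S(q) = q**2/2
O = 407701/609180 (O = (-174 - 11*(-21))/(-2343) - 1623/(-2340) = (-174 - 1*(-231))*(-1/2343) - 1623*(-1/2340) = (-174 + 231)*(-1/2343) + 541/780 = 57*(-1/2343) + 541/780 = -19/781 + 541/780 = 407701/609180 ≈ 0.66926)
(l(2) + S(1))*(-26) + O = (6 + (1/2)*1**2)*(-26) + 407701/609180 = (6 + (1/2)*1)*(-26) + 407701/609180 = (6 + 1/2)*(-26) + 407701/609180 = (13/2)*(-26) + 407701/609180 = -169 + 407701/609180 = -102543719/609180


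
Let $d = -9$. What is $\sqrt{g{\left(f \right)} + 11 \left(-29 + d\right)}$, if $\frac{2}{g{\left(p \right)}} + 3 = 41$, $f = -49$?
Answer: $\frac{i \sqrt{150879}}{19} \approx 20.444 i$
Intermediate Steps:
$g{\left(p \right)} = \frac{1}{19}$ ($g{\left(p \right)} = \frac{2}{-3 + 41} = \frac{2}{38} = 2 \cdot \frac{1}{38} = \frac{1}{19}$)
$\sqrt{g{\left(f \right)} + 11 \left(-29 + d\right)} = \sqrt{\frac{1}{19} + 11 \left(-29 - 9\right)} = \sqrt{\frac{1}{19} + 11 \left(-38\right)} = \sqrt{\frac{1}{19} - 418} = \sqrt{- \frac{7941}{19}} = \frac{i \sqrt{150879}}{19}$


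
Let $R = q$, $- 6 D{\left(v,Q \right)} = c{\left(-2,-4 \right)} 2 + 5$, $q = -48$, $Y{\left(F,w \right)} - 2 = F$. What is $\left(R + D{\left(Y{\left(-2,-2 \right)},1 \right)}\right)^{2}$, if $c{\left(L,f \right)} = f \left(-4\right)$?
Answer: $\frac{105625}{36} \approx 2934.0$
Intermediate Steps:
$Y{\left(F,w \right)} = 2 + F$
$c{\left(L,f \right)} = - 4 f$
$D{\left(v,Q \right)} = - \frac{37}{6}$ ($D{\left(v,Q \right)} = - \frac{\left(-4\right) \left(-4\right) 2 + 5}{6} = - \frac{16 \cdot 2 + 5}{6} = - \frac{32 + 5}{6} = \left(- \frac{1}{6}\right) 37 = - \frac{37}{6}$)
$R = -48$
$\left(R + D{\left(Y{\left(-2,-2 \right)},1 \right)}\right)^{2} = \left(-48 - \frac{37}{6}\right)^{2} = \left(- \frac{325}{6}\right)^{2} = \frac{105625}{36}$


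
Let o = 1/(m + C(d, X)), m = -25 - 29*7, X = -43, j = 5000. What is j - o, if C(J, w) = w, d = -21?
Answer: 1355001/271 ≈ 5000.0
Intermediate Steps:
m = -228 (m = -25 - 203 = -228)
o = -1/271 (o = 1/(-228 - 43) = 1/(-271) = -1/271 ≈ -0.0036900)
j - o = 5000 - 1*(-1/271) = 5000 + 1/271 = 1355001/271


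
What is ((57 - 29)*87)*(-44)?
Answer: -107184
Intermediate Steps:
((57 - 29)*87)*(-44) = (28*87)*(-44) = 2436*(-44) = -107184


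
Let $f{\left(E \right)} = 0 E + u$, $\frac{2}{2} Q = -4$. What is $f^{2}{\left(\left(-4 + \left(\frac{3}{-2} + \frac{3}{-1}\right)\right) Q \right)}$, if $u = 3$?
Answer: $9$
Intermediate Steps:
$Q = -4$
$f{\left(E \right)} = 3$ ($f{\left(E \right)} = 0 E + 3 = 0 + 3 = 3$)
$f^{2}{\left(\left(-4 + \left(\frac{3}{-2} + \frac{3}{-1}\right)\right) Q \right)} = 3^{2} = 9$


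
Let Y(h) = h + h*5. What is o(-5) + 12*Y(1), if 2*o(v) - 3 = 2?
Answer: 149/2 ≈ 74.500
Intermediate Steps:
o(v) = 5/2 (o(v) = 3/2 + (½)*2 = 3/2 + 1 = 5/2)
Y(h) = 6*h (Y(h) = h + 5*h = 6*h)
o(-5) + 12*Y(1) = 5/2 + 12*(6*1) = 5/2 + 12*6 = 5/2 + 72 = 149/2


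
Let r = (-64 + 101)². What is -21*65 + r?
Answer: 4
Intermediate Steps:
r = 1369 (r = 37² = 1369)
-21*65 + r = -21*65 + 1369 = -1365 + 1369 = 4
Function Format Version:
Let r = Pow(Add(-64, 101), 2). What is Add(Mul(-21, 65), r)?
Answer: 4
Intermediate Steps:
r = 1369 (r = Pow(37, 2) = 1369)
Add(Mul(-21, 65), r) = Add(Mul(-21, 65), 1369) = Add(-1365, 1369) = 4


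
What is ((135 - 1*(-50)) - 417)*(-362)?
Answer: 83984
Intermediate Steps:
((135 - 1*(-50)) - 417)*(-362) = ((135 + 50) - 417)*(-362) = (185 - 417)*(-362) = -232*(-362) = 83984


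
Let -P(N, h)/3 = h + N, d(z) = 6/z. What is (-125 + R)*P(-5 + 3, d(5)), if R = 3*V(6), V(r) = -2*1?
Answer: -1572/5 ≈ -314.40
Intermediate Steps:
V(r) = -2
P(N, h) = -3*N - 3*h (P(N, h) = -3*(h + N) = -3*(N + h) = -3*N - 3*h)
R = -6 (R = 3*(-2) = -6)
(-125 + R)*P(-5 + 3, d(5)) = (-125 - 6)*(-3*(-5 + 3) - 18/5) = -131*(-3*(-2) - 18/5) = -131*(6 - 3*6/5) = -131*(6 - 18/5) = -131*12/5 = -1572/5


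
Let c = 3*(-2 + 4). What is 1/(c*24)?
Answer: 1/144 ≈ 0.0069444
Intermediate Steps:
c = 6 (c = 3*2 = 6)
1/(c*24) = 1/(6*24) = 1/144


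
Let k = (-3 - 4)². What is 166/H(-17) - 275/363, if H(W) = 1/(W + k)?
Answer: 175271/33 ≈ 5311.2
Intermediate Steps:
k = 49 (k = (-7)² = 49)
H(W) = 1/(49 + W) (H(W) = 1/(W + 49) = 1/(49 + W))
166/H(-17) - 275/363 = 166/(1/(49 - 17)) - 275/363 = 166/(1/32) - 275*1/363 = 166/(1/32) - 25/33 = 166*32 - 25/33 = 5312 - 25/33 = 175271/33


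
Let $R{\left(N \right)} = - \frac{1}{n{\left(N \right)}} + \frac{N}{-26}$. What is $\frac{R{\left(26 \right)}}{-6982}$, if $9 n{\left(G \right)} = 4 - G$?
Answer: $\frac{13}{153604} \approx 8.4633 \cdot 10^{-5}$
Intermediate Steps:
$n{\left(G \right)} = \frac{4}{9} - \frac{G}{9}$ ($n{\left(G \right)} = \frac{4 - G}{9} = \frac{4}{9} - \frac{G}{9}$)
$R{\left(N \right)} = - \frac{1}{\frac{4}{9} - \frac{N}{9}} - \frac{N}{26}$ ($R{\left(N \right)} = - \frac{1}{\frac{4}{9} - \frac{N}{9}} + \frac{N}{-26} = - \frac{1}{\frac{4}{9} - \frac{N}{9}} + N \left(- \frac{1}{26}\right) = - \frac{1}{\frac{4}{9} - \frac{N}{9}} - \frac{N}{26}$)
$\frac{R{\left(26 \right)}}{-6982} = \frac{\frac{1}{26} \frac{1}{-4 + 26} \left(234 - 26 \left(-4 + 26\right)\right)}{-6982} = \frac{234 - 26 \cdot 22}{26 \cdot 22} \left(- \frac{1}{6982}\right) = \frac{1}{26} \cdot \frac{1}{22} \left(234 - 572\right) \left(- \frac{1}{6982}\right) = \frac{1}{26} \cdot \frac{1}{22} \left(-338\right) \left(- \frac{1}{6982}\right) = \left(- \frac{13}{22}\right) \left(- \frac{1}{6982}\right) = \frac{13}{153604}$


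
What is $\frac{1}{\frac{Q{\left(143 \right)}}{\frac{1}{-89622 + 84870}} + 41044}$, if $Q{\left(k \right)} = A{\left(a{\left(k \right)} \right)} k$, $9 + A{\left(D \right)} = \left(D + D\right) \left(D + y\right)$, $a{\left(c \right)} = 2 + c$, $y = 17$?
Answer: $- \frac{1}{31918444412} \approx -3.133 \cdot 10^{-11}$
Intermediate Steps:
$A{\left(D \right)} = -9 + 2 D \left(17 + D\right)$ ($A{\left(D \right)} = -9 + \left(D + D\right) \left(D + 17\right) = -9 + 2 D \left(17 + D\right)$)
$Q{\left(k \right)} = k \left(59 + 2 \left(2 + k\right)^{2} + 34 k\right)$ ($Q{\left(k \right)} = \left(-9 + 2 \left(2 + k\right)^{2} + 34 \left(2 + k\right)\right) k = \left(-9 + 2 \left(2 + k\right)^{2} + \left(68 + 34 k\right)\right) k = \left(59 + 2 \left(2 + k\right)^{2} + 34 k\right) k = k \left(59 + 2 \left(2 + k\right)^{2} + 34 k\right)$)
$\frac{1}{\frac{Q{\left(143 \right)}}{\frac{1}{-89622 + 84870}} + 41044} = \frac{1}{\frac{143 \left(67 + 2 \cdot 143^{2} + 42 \cdot 143\right)}{\frac{1}{-89622 + 84870}} + 41044} = \frac{1}{\frac{143 \left(67 + 2 \cdot 20449 + 6006\right)}{\frac{1}{-4752}} + 41044} = \frac{1}{\frac{143 \left(67 + 40898 + 6006\right)}{- \frac{1}{4752}} + 41044} = \frac{1}{143 \cdot 46971 \left(-4752\right) + 41044} = \frac{1}{6716853 \left(-4752\right) + 41044} = \frac{1}{-31918485456 + 41044} = \frac{1}{-31918444412} = - \frac{1}{31918444412}$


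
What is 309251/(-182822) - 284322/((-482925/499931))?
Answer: 8662140785036543/29429771450 ≈ 2.9433e+5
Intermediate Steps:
309251/(-182822) - 284322/((-482925/499931)) = 309251*(-1/182822) - 284322/((-482925*1/499931)) = -309251/182822 - 284322/(-482925/499931) = -309251/182822 - 284322*(-499931/482925) = -309251/182822 + 47380460594/160975 = 8662140785036543/29429771450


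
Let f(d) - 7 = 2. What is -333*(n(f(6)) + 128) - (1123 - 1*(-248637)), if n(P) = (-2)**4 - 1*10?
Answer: -294382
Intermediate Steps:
f(d) = 9 (f(d) = 7 + 2 = 9)
n(P) = 6 (n(P) = 16 - 10 = 6)
-333*(n(f(6)) + 128) - (1123 - 1*(-248637)) = -333*(6 + 128) - (1123 - 1*(-248637)) = -333*134 - (1123 + 248637) = -44622 - 1*249760 = -44622 - 249760 = -294382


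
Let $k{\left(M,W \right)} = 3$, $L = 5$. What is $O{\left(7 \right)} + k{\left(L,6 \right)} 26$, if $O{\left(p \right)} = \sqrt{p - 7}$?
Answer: $78$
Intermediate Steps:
$O{\left(p \right)} = \sqrt{-7 + p}$
$O{\left(7 \right)} + k{\left(L,6 \right)} 26 = \sqrt{-7 + 7} + 3 \cdot 26 = \sqrt{0} + 78 = 0 + 78 = 78$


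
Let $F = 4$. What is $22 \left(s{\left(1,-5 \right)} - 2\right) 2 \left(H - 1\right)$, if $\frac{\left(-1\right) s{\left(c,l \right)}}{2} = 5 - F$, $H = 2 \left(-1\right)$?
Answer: $528$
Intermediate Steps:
$H = -2$
$s{\left(c,l \right)} = -2$ ($s{\left(c,l \right)} = - 2 \left(5 - 4\right) = \left(-2\right) 1 = -2$)
$22 \left(s{\left(1,-5 \right)} - 2\right) 2 \left(H - 1\right) = 22 \left(-2 - 2\right) 2 \left(-2 - 1\right) = 22 \left(\left(-4\right) 2\right) \left(-2 - 1\right) = 22 \left(-8\right) \left(-3\right) = \left(-176\right) \left(-3\right) = 528$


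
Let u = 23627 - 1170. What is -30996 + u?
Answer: -8539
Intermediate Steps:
u = 22457
-30996 + u = -30996 + 22457 = -8539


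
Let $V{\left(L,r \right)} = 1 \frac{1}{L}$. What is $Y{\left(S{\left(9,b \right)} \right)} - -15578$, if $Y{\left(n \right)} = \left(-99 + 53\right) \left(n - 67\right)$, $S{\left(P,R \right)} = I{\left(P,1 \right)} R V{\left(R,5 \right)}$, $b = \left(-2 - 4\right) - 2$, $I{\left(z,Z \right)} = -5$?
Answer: $18890$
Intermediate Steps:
$V{\left(L,r \right)} = \frac{1}{L}$
$b = -8$ ($b = -6 - 2 = -8$)
$S{\left(P,R \right)} = -5$ ($S{\left(P,R \right)} = \frac{\left(-5\right) R}{R} = -5$)
$Y{\left(n \right)} = 3082 - 46 n$ ($Y{\left(n \right)} = - 46 \left(-67 + n\right) = 3082 - 46 n$)
$Y{\left(S{\left(9,b \right)} \right)} - -15578 = \left(3082 - -230\right) - -15578 = \left(3082 + 230\right) + 15578 = 3312 + 15578 = 18890$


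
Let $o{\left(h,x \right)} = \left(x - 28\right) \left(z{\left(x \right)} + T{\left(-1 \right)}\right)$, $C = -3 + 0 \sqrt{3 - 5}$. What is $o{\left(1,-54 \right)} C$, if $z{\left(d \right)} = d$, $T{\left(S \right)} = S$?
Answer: $-13530$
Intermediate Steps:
$C = -3$ ($C = -3 + 0 \sqrt{-2} = -3 + 0 i \sqrt{2} = -3 + 0 = -3$)
$o{\left(h,x \right)} = \left(-1 + x\right) \left(-28 + x\right)$ ($o{\left(h,x \right)} = \left(x - 28\right) \left(x - 1\right) = \left(-28 + x\right) \left(-1 + x\right) = \left(-1 + x\right) \left(-28 + x\right)$)
$o{\left(1,-54 \right)} C = \left(28 + \left(-54\right)^{2} - -1566\right) \left(-3\right) = \left(28 + 2916 + 1566\right) \left(-3\right) = 4510 \left(-3\right) = -13530$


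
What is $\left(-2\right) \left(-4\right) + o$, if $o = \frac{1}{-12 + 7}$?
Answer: $\frac{39}{5} \approx 7.8$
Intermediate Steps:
$o = - \frac{1}{5}$ ($o = \frac{1}{-5} = - \frac{1}{5} \approx -0.2$)
$\left(-2\right) \left(-4\right) + o = \left(-2\right) \left(-4\right) - \frac{1}{5} = 8 - \frac{1}{5} = \frac{39}{5}$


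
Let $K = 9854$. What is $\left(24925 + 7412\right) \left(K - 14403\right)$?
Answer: $-147101013$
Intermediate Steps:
$\left(24925 + 7412\right) \left(K - 14403\right) = \left(24925 + 7412\right) \left(9854 - 14403\right) = 32337 \left(-4549\right) = -147101013$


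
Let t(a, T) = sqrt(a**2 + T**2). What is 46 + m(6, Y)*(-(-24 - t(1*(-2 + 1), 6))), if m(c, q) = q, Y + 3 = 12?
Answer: 262 + 9*sqrt(37) ≈ 316.75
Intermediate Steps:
Y = 9 (Y = -3 + 12 = 9)
t(a, T) = sqrt(T**2 + a**2)
46 + m(6, Y)*(-(-24 - t(1*(-2 + 1), 6))) = 46 + 9*(-(-24 - sqrt(6**2 + (1*(-2 + 1))**2))) = 46 + 9*(-(-24 - sqrt(36 + (1*(-1))**2))) = 46 + 9*(-(-24 - sqrt(36 + (-1)**2))) = 46 + 9*(-(-24 - sqrt(36 + 1))) = 46 + 9*(-(-24 - sqrt(37))) = 46 + 9*(24 + sqrt(37)) = 46 + (216 + 9*sqrt(37)) = 262 + 9*sqrt(37)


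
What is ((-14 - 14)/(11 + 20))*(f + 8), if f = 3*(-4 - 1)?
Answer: 196/31 ≈ 6.3226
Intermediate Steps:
f = -15 (f = 3*(-5) = -15)
((-14 - 14)/(11 + 20))*(f + 8) = ((-14 - 14)/(11 + 20))*(-15 + 8) = -28/31*(-7) = 196/31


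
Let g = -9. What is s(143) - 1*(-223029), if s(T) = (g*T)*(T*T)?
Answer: -26094834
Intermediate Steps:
s(T) = -9*T³ (s(T) = (-9*T)*(T*T) = (-9*T)*T² = -9*T³)
s(143) - 1*(-223029) = -9*143³ - 1*(-223029) = -9*2924207 + 223029 = -26317863 + 223029 = -26094834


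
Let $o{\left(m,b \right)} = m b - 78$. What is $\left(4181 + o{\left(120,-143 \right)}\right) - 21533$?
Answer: $-34590$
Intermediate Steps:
$o{\left(m,b \right)} = -78 + b m$ ($o{\left(m,b \right)} = b m - 78 = -78 + b m$)
$\left(4181 + o{\left(120,-143 \right)}\right) - 21533 = \left(4181 - 17238\right) - 21533 = -13057 - 21533 = -34590$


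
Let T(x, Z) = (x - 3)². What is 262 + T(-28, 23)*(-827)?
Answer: -794485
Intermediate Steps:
T(x, Z) = (-3 + x)²
262 + T(-28, 23)*(-827) = 262 + (-3 - 28)²*(-827) = 262 + (-31)²*(-827) = 262 + 961*(-827) = 262 - 794747 = -794485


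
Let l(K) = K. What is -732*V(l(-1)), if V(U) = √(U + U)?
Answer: -732*I*√2 ≈ -1035.2*I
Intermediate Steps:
V(U) = √2*√U (V(U) = √(2*U) = √2*√U)
-732*V(l(-1)) = -732*√2*√(-1) = -732*√2*I = -732*I*√2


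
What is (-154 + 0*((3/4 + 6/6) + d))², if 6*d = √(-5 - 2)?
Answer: 23716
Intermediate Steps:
d = I*√7/6 (d = √(-5 - 2)/6 = √(-7)/6 = (I*√7)/6 = I*√7/6 ≈ 0.44096*I)
(-154 + 0*((3/4 + 6/6) + d))² = (-154 + 0*((3/4 + 6/6) + I*√7/6))² = (-154 + 0*((3*(¼) + 6*(⅙)) + I*√7/6))² = (-154 + 0*((¾ + 1) + I*√7/6))² = (-154 + 0*(7/4 + I*√7/6))² = (-154 + 0)² = (-154)² = 23716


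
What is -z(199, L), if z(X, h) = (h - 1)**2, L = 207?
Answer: -42436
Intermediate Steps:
z(X, h) = (-1 + h)**2
-z(199, L) = -(-1 + 207)**2 = -1*206**2 = -1*42436 = -42436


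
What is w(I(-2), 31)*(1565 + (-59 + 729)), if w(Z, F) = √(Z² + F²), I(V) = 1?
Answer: 2235*√962 ≈ 69321.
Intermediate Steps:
w(Z, F) = √(F² + Z²)
w(I(-2), 31)*(1565 + (-59 + 729)) = √(31² + 1²)*(1565 + (-59 + 729)) = √(961 + 1)*(1565 + 670) = √962*2235 = 2235*√962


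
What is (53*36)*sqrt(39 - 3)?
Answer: 11448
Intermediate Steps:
(53*36)*sqrt(39 - 3) = 1908*sqrt(36) = 1908*6 = 11448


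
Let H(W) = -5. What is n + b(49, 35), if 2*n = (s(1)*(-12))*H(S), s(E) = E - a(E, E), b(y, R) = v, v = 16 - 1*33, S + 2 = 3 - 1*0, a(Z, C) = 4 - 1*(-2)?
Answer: -167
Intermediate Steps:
a(Z, C) = 6 (a(Z, C) = 4 + 2 = 6)
S = 1 (S = -2 + (3 - 1*0) = -2 + (3 + 0) = -2 + 3 = 1)
v = -17 (v = 16 - 33 = -17)
b(y, R) = -17
s(E) = -6 + E (s(E) = E - 1*6 = E - 6 = -6 + E)
n = -150 (n = (((-6 + 1)*(-12))*(-5))/2 = (-5*(-12)*(-5))/2 = (60*(-5))/2 = (1/2)*(-300) = -150)
n + b(49, 35) = -150 - 17 = -167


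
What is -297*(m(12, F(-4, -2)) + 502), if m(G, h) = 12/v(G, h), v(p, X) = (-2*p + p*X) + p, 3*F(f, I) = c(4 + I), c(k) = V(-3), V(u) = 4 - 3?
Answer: -297297/2 ≈ -1.4865e+5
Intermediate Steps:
V(u) = 1
c(k) = 1
F(f, I) = ⅓ (F(f, I) = (⅓)*1 = ⅓)
v(p, X) = -p + X*p (v(p, X) = (-2*p + X*p) + p = -p + X*p)
m(G, h) = 12/(G*(-1 + h)) (m(G, h) = 12/((G*(-1 + h))) = 12*(1/(G*(-1 + h))) = 12/(G*(-1 + h)))
-297*(m(12, F(-4, -2)) + 502) = -297*(12/(12*(-1 + ⅓)) + 502) = -297*(12*(1/12)/(-⅔) + 502) = -297*(12*(1/12)*(-3/2) + 502) = -297*(-3/2 + 502) = -297*1001/2 = -297297/2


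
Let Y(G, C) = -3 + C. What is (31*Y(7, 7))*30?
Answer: 3720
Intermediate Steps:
(31*Y(7, 7))*30 = (31*(-3 + 7))*30 = (31*4)*30 = 124*30 = 3720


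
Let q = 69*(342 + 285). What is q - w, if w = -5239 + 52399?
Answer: -3897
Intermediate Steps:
w = 47160
q = 43263 (q = 69*627 = 43263)
q - w = 43263 - 1*47160 = 43263 - 47160 = -3897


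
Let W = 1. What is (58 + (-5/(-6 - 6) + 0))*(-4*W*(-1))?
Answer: 701/3 ≈ 233.67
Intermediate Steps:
(58 + (-5/(-6 - 6) + 0))*(-4*W*(-1)) = (58 + (-5/(-6 - 6) + 0))*(-4*1*(-1)) = (58 + (-5/(-12) + 0))*(-4*(-1)) = (58 + (-5*(-1/12) + 0))*4 = (58 + (5/12 + 0))*4 = (58 + 5/12)*4 = (701/12)*4 = 701/3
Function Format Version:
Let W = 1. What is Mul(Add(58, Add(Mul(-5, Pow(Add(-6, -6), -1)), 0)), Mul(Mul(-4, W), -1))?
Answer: Rational(701, 3) ≈ 233.67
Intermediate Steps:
Mul(Add(58, Add(Mul(-5, Pow(Add(-6, -6), -1)), 0)), Mul(Mul(-4, W), -1)) = Mul(Add(58, Add(Mul(-5, Pow(Add(-6, -6), -1)), 0)), Mul(Mul(-4, 1), -1)) = Mul(Add(58, Add(Mul(-5, Pow(-12, -1)), 0)), Mul(-4, -1)) = Mul(Add(58, Add(Mul(-5, Rational(-1, 12)), 0)), 4) = Mul(Add(58, Add(Rational(5, 12), 0)), 4) = Mul(Add(58, Rational(5, 12)), 4) = Mul(Rational(701, 12), 4) = Rational(701, 3)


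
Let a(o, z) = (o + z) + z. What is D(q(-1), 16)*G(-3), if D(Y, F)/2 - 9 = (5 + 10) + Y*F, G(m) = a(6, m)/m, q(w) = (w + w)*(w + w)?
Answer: 0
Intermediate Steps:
q(w) = 4*w² (q(w) = (2*w)*(2*w) = 4*w²)
a(o, z) = o + 2*z
G(m) = (6 + 2*m)/m
D(Y, F) = 48 + 2*F*Y (D(Y, F) = 18 + 2*((5 + 10) + Y*F) = 18 + 2*(15 + F*Y) = 18 + (30 + 2*F*Y) = 48 + 2*F*Y)
D(q(-1), 16)*G(-3) = (48 + 2*16*(4*(-1)²))*(2 + 6/(-3)) = (48 + 2*16*(4*1))*(2 + 6*(-⅓)) = (48 + 2*16*4)*(2 - 2) = (48 + 128)*0 = 176*0 = 0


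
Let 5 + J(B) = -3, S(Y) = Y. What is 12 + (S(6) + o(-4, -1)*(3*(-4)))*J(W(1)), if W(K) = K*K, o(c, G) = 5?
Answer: 444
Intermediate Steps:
W(K) = K²
J(B) = -8 (J(B) = -5 - 3 = -8)
12 + (S(6) + o(-4, -1)*(3*(-4)))*J(W(1)) = 12 + (6 + 5*(3*(-4)))*(-8) = 12 + (6 + 5*(-12))*(-8) = 12 + (6 - 60)*(-8) = 12 - 54*(-8) = 12 + 432 = 444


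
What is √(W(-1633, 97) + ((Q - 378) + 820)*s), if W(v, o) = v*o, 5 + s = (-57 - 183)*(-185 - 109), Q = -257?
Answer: √12894274 ≈ 3590.9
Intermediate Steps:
s = 70555 (s = -5 + (-57 - 183)*(-185 - 109) = -5 - 240*(-294) = -5 + 70560 = 70555)
W(v, o) = o*v
√(W(-1633, 97) + ((Q - 378) + 820)*s) = √(97*(-1633) + ((-257 - 378) + 820)*70555) = √(-158401 + (-635 + 820)*70555) = √(-158401 + 185*70555) = √(-158401 + 13052675) = √12894274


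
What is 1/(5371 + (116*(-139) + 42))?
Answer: -1/10711 ≈ -9.3362e-5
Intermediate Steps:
1/(5371 + (116*(-139) + 42)) = 1/(5371 + (-16124 + 42)) = 1/(5371 - 16082) = 1/(-10711) = -1/10711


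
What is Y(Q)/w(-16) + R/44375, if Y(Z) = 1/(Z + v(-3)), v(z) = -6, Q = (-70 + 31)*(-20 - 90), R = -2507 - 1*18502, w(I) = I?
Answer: -1440085271/3041640000 ≈ -0.47346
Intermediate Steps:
R = -21009 (R = -2507 - 18502 = -21009)
Q = 4290 (Q = -39*(-110) = 4290)
Y(Z) = 1/(-6 + Z) (Y(Z) = 1/(Z - 6) = 1/(-6 + Z))
Y(Q)/w(-16) + R/44375 = 1/((-6 + 4290)*(-16)) - 21009/44375 = -1/16/4284 - 21009*1/44375 = (1/4284)*(-1/16) - 21009/44375 = -1/68544 - 21009/44375 = -1440085271/3041640000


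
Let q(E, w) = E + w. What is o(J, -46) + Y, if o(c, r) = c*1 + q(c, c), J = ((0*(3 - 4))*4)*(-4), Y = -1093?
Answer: -1093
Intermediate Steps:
J = 0 (J = ((0*(-1))*4)*(-4) = (0*4)*(-4) = 0*(-4) = 0)
o(c, r) = 3*c (o(c, r) = c*1 + (c + c) = c + 2*c = 3*c)
o(J, -46) + Y = 3*0 - 1093 = 0 - 1093 = -1093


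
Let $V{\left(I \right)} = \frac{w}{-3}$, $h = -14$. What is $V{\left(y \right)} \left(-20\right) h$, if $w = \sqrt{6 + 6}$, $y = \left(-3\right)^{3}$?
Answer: $- \frac{560 \sqrt{3}}{3} \approx -323.32$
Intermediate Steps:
$y = -27$
$w = 2 \sqrt{3}$ ($w = \sqrt{12} = 2 \sqrt{3} \approx 3.4641$)
$V{\left(I \right)} = - \frac{2 \sqrt{3}}{3}$ ($V{\left(I \right)} = \frac{2 \sqrt{3}}{-3} = 2 \sqrt{3} \left(- \frac{1}{3}\right) = - \frac{2 \sqrt{3}}{3}$)
$V{\left(y \right)} \left(-20\right) h = - \frac{2 \sqrt{3}}{3} \left(-20\right) \left(-14\right) = \frac{40 \sqrt{3}}{3} \left(-14\right) = - \frac{560 \sqrt{3}}{3}$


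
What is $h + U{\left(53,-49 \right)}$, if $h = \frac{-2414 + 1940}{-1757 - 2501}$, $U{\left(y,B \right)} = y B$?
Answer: $- \frac{5528776}{2129} \approx -2596.9$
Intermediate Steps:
$U{\left(y,B \right)} = B y$
$h = \frac{237}{2129}$ ($h = - \frac{474}{-4258} = \left(-474\right) \left(- \frac{1}{4258}\right) = \frac{237}{2129} \approx 0.11132$)
$h + U{\left(53,-49 \right)} = \frac{237}{2129} - 2597 = - \frac{5528776}{2129}$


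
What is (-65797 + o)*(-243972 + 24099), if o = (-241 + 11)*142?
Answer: 21648035961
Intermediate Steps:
o = -32660 (o = -230*142 = -32660)
(-65797 + o)*(-243972 + 24099) = (-65797 - 32660)*(-243972 + 24099) = -98457*(-219873) = 21648035961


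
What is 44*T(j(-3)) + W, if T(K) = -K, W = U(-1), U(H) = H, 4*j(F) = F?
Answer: 32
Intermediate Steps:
j(F) = F/4
W = -1
44*T(j(-3)) + W = 44*(-(-3)/4) - 1 = 44*(-1*(-3/4)) - 1 = 44*(3/4) - 1 = 33 - 1 = 32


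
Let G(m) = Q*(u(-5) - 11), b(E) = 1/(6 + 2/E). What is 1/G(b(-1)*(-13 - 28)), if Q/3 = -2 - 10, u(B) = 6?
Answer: 1/180 ≈ 0.0055556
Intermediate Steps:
Q = -36 (Q = 3*(-2 - 10) = 3*(-12) = -36)
G(m) = 180 (G(m) = -36*(6 - 11) = -36*(-5) = 180)
1/G(b(-1)*(-13 - 28)) = 1/180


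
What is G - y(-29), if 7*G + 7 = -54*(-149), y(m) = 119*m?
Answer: 32196/7 ≈ 4599.4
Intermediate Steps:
G = 8039/7 (G = -1 + (-54*(-149))/7 = -1 + (1/7)*8046 = -1 + 8046/7 = 8039/7 ≈ 1148.4)
G - y(-29) = 8039/7 - 119*(-29) = 8039/7 - 1*(-3451) = 8039/7 + 3451 = 32196/7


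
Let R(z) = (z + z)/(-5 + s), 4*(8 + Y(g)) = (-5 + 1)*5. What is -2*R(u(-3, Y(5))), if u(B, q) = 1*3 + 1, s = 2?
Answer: 16/3 ≈ 5.3333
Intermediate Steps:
Y(g) = -13 (Y(g) = -8 + ((-5 + 1)*5)/4 = -8 + (-4*5)/4 = -8 + (¼)*(-20) = -8 - 5 = -13)
u(B, q) = 4 (u(B, q) = 3 + 1 = 4)
R(z) = -2*z/3 (R(z) = (z + z)/(-5 + 2) = (2*z)/(-3) = (2*z)*(-⅓) = -2*z/3)
-2*R(u(-3, Y(5))) = -(-4)*4/3 = -2*(-8/3) = 16/3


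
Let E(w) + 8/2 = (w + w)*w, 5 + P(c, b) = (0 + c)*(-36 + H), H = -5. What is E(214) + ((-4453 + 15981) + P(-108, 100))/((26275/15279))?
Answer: 2650190029/26275 ≈ 1.0086e+5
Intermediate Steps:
P(c, b) = -5 - 41*c (P(c, b) = -5 + (0 + c)*(-36 - 5) = -5 + c*(-41) = -5 - 41*c)
E(w) = -4 + 2*w**2 (E(w) = -4 + (w + w)*w = -4 + (2*w)*w = -4 + 2*w**2)
E(214) + ((-4453 + 15981) + P(-108, 100))/((26275/15279)) = (-4 + 2*214**2) + ((-4453 + 15981) + (-5 - 41*(-108)))/((26275/15279)) = (-4 + 2*45796) + (11528 + (-5 + 4428))/((26275*(1/15279))) = (-4 + 91592) + (11528 + 4423)/(26275/15279) = 91588 + 15951*(15279/26275) = 91588 + 243715329/26275 = 2650190029/26275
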